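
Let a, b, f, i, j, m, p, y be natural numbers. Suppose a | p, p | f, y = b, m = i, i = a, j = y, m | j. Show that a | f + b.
a | p and p | f, hence a | f. m = i and i = a, therefore m = a. j = y and m | j, thus m | y. Since m = a, a | y. Since y = b, a | b. Since a | f, a | f + b.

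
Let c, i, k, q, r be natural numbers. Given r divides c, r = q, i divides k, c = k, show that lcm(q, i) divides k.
c = k and r divides c, therefore r divides k. From r = q, q divides k. Since i divides k, lcm(q, i) divides k.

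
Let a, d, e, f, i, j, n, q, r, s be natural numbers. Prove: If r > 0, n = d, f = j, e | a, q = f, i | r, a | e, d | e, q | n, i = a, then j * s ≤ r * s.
q = f and f = j, hence q = j. Since n = d and q | n, q | d. From e | a and a | e, e = a. d | e, so d | a. q | d, so q | a. Since i = a and i | r, a | r. q | a, so q | r. r > 0, so q ≤ r. q = j, so j ≤ r. Then j * s ≤ r * s.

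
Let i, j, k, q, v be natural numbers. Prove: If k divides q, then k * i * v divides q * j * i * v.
k divides q, thus k divides q * j. Then k * i divides q * j * i. Then k * i * v divides q * j * i * v.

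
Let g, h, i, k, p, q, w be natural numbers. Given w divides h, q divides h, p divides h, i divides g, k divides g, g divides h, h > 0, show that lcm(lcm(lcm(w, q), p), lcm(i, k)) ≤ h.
Since w divides h and q divides h, lcm(w, q) divides h. Because p divides h, lcm(lcm(w, q), p) divides h. i divides g and k divides g, thus lcm(i, k) divides g. g divides h, so lcm(i, k) divides h. Because lcm(lcm(w, q), p) divides h, lcm(lcm(lcm(w, q), p), lcm(i, k)) divides h. Since h > 0, lcm(lcm(lcm(w, q), p), lcm(i, k)) ≤ h.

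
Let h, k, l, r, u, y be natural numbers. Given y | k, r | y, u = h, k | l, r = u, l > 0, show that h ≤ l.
From r = u and u = h, r = h. y | k and k | l, hence y | l. r | y, so r | l. Since r = h, h | l. Since l > 0, h ≤ l.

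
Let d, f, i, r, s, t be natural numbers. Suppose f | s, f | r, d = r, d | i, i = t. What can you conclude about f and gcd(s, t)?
f | gcd(s, t)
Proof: d = r and d | i, therefore r | i. i = t, so r | t. Since f | r, f | t. Since f | s, f | gcd(s, t).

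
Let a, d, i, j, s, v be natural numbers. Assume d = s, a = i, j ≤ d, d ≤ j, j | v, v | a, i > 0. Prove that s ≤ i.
j ≤ d and d ≤ j, thus j = d. j | v, so d | v. v | a, so d | a. a = i, so d | i. Since d = s, s | i. i > 0, so s ≤ i.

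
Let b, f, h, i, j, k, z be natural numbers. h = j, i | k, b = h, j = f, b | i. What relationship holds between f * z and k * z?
f * z | k * z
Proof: Since b = h and h = j, b = j. j = f, so b = f. From b | i, f | i. i | k, so f | k. Then f * z | k * z.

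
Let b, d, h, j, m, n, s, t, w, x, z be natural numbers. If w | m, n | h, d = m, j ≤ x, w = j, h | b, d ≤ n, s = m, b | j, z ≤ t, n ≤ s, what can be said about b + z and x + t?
b + z ≤ x + t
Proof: d = m and d ≤ n, hence m ≤ n. Because s = m and n ≤ s, n ≤ m. Since m ≤ n, m = n. Because w | m, w | n. Since n | h, w | h. Since h | b, w | b. Since w = j, j | b. From b | j, j = b. j ≤ x, so b ≤ x. z ≤ t, so b + z ≤ x + t.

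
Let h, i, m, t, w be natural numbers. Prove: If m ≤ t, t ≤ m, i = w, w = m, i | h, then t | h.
From m ≤ t and t ≤ m, m = t. From i = w and w = m, i = m. Since i | h, m | h. m = t, so t | h.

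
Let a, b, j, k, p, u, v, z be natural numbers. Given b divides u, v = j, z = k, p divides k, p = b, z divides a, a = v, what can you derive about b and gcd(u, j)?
b divides gcd(u, j)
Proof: p = b and p divides k, thus b divides k. a = v and v = j, so a = j. z = k and z divides a, so k divides a. Because a = j, k divides j. Because b divides k, b divides j. Since b divides u, b divides gcd(u, j).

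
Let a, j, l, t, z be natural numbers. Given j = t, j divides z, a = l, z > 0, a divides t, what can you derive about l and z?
l ≤ z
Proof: Because j = t and j divides z, t divides z. a divides t, so a divides z. z > 0, so a ≤ z. a = l, so l ≤ z.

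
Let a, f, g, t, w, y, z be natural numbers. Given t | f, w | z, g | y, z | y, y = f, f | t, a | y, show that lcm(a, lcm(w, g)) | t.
Since f | t and t | f, f = t. Since y = f, y = t. Since w | z and z | y, w | y. From g | y, lcm(w, g) | y. Since a | y, lcm(a, lcm(w, g)) | y. Since y = t, lcm(a, lcm(w, g)) | t.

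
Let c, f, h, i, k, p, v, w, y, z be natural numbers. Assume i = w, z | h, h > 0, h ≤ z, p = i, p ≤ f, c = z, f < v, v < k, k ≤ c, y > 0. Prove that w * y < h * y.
Because z | h and h > 0, z ≤ h. h ≤ z, so z = h. Since f < v and v < k, f < k. Since k ≤ c, f < c. c = z, so f < z. p ≤ f, so p < z. p = i, so i < z. From z = h, i < h. i = w, so w < h. y > 0, so w * y < h * y.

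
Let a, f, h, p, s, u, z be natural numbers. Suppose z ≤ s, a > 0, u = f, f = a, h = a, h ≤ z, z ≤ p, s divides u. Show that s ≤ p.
u = f and f = a, so u = a. s divides u, so s divides a. Since a > 0, s ≤ a. h = a and h ≤ z, therefore a ≤ z. Since s ≤ a, s ≤ z. Since z ≤ s, z = s. Since z ≤ p, s ≤ p.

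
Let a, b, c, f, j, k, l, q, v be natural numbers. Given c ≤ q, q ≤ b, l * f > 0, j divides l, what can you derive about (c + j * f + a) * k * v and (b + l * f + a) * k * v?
(c + j * f + a) * k * v ≤ (b + l * f + a) * k * v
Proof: c ≤ q and q ≤ b, therefore c ≤ b. Since j divides l, j * f divides l * f. l * f > 0, so j * f ≤ l * f. Then j * f + a ≤ l * f + a. Since c ≤ b, c + j * f + a ≤ b + l * f + a. By multiplying by a non-negative, (c + j * f + a) * k ≤ (b + l * f + a) * k. By multiplying by a non-negative, (c + j * f + a) * k * v ≤ (b + l * f + a) * k * v.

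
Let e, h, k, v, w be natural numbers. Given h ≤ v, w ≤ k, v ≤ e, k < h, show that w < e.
k < h and h ≤ v, therefore k < v. Because w ≤ k, w < v. v ≤ e, so w < e.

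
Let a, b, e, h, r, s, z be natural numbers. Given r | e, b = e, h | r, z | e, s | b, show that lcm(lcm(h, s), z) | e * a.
h | r and r | e, thus h | e. b = e and s | b, thus s | e. h | e, so lcm(h, s) | e. Since z | e, lcm(lcm(h, s), z) | e. Then lcm(lcm(h, s), z) | e * a.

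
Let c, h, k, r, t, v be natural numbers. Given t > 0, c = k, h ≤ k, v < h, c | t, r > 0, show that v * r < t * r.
Since v < h and h ≤ k, v < k. c = k and c | t, therefore k | t. Since t > 0, k ≤ t. v < k, so v < t. Since r > 0, v * r < t * r.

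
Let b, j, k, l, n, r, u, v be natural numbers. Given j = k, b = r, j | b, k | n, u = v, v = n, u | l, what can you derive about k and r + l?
k | r + l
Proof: b = r and j | b, therefore j | r. From j = k, k | r. Since u = v and v = n, u = n. Since u | l, n | l. k | n, so k | l. Because k | r, k | r + l.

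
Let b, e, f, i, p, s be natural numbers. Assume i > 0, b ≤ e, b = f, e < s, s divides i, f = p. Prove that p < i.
b = f and f = p, hence b = p. b ≤ e and e < s, thus b < s. s divides i and i > 0, hence s ≤ i. Since b < s, b < i. Since b = p, p < i.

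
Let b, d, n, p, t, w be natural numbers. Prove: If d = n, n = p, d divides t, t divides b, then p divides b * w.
d = n and n = p, thus d = p. d divides t and t divides b, thus d divides b. d = p, so p divides b. Then p divides b * w.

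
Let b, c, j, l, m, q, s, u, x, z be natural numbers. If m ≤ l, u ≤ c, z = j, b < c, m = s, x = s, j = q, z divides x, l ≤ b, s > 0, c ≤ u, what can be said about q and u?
q < u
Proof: z = j and z divides x, therefore j divides x. Since x = s, j divides s. s > 0, so j ≤ s. From m = s and m ≤ l, s ≤ l. Since l ≤ b, s ≤ b. Because c ≤ u and u ≤ c, c = u. Since b < c, b < u. s ≤ b, so s < u. Since j ≤ s, j < u. Because j = q, q < u.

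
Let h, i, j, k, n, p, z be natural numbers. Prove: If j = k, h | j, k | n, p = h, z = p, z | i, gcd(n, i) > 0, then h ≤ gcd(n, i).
j = k and h | j, hence h | k. Since k | n, h | n. Since z = p and z | i, p | i. p = h, so h | i. Because h | n, h | gcd(n, i). gcd(n, i) > 0, so h ≤ gcd(n, i).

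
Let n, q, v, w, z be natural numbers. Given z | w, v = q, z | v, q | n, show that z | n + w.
Since v = q and z | v, z | q. q | n, so z | n. z | w, so z | n + w.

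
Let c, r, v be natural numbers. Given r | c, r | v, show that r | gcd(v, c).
r | v and r | c. Because common divisors divide the gcd, r | gcd(v, c).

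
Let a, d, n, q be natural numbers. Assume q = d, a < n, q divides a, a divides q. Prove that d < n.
a divides q and q divides a, so a = q. Since q = d, a = d. a < n, so d < n.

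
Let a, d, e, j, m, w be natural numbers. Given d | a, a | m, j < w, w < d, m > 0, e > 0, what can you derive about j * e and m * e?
j * e < m * e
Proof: Since j < w and w < d, j < d. d | a and a | m, so d | m. Since m > 0, d ≤ m. Since j < d, j < m. e > 0, so j * e < m * e.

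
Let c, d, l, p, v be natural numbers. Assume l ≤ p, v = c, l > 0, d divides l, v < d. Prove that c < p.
d divides l and l > 0, hence d ≤ l. Since l ≤ p, d ≤ p. v < d, so v < p. Since v = c, c < p.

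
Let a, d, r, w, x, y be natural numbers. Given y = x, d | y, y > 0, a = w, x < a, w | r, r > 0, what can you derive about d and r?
d < r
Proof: d | y and y > 0, so d ≤ y. y = x, so d ≤ x. a = w and x < a, hence x < w. w | r and r > 0, so w ≤ r. x < w, so x < r. Since d ≤ x, d < r.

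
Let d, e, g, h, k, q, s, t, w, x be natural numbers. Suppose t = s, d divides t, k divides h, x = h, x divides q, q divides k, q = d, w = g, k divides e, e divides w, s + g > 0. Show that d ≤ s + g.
t = s and d divides t, therefore d divides s. Because x = h and x divides q, h divides q. Since k divides h, k divides q. q divides k, so k = q. Since q = d, k = d. k divides e and e divides w, thus k divides w. Since w = g, k divides g. Since k = d, d divides g. d divides s, so d divides s + g. s + g > 0, so d ≤ s + g.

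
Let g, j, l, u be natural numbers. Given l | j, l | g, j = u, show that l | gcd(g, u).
From j = u and l | j, l | u. Since l | g, l | gcd(g, u).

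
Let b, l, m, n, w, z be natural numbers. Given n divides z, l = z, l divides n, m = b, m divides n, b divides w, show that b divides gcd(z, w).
l = z and l divides n, so z divides n. n divides z, so n = z. Because m = b and m divides n, b divides n. n = z, so b divides z. b divides w, so b divides gcd(z, w).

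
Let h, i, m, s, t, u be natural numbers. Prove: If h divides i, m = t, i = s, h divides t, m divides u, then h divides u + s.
m = t and m divides u, thus t divides u. Since h divides t, h divides u. Since i = s and h divides i, h divides s. h divides u, so h divides u + s.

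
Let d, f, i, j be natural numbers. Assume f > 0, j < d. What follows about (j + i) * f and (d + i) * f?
(j + i) * f < (d + i) * f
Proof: From j < d, j + i < d + i. From f > 0, by multiplying by a positive, (j + i) * f < (d + i) * f.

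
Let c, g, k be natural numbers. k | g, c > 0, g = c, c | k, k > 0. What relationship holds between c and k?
c = k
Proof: Because c | k and k > 0, c ≤ k. g = c and k | g, hence k | c. Since c > 0, k ≤ c. Since c ≤ k, c = k.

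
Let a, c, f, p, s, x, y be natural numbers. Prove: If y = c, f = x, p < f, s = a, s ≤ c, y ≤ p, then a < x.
From y = c and y ≤ p, c ≤ p. Since p < f, c < f. f = x, so c < x. Since s ≤ c, s < x. Since s = a, a < x.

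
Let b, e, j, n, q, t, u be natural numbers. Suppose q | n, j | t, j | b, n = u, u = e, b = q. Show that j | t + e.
From b = q and j | b, j | q. Because n = u and u = e, n = e. Since q | n, q | e. Since j | q, j | e. Because j | t, j | t + e.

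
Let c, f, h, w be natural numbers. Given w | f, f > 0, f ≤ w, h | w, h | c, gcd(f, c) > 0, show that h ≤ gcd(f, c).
w | f and f > 0, hence w ≤ f. f ≤ w, so w = f. h | w, so h | f. h | c, so h | gcd(f, c). gcd(f, c) > 0, so h ≤ gcd(f, c).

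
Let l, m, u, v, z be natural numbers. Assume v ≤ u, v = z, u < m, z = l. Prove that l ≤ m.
Because v = z and z = l, v = l. v ≤ u and u < m, hence v < m. v = l, so l < m. Then l ≤ m.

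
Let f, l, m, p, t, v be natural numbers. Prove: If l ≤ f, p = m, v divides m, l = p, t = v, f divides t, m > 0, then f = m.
Because t = v and f divides t, f divides v. v divides m, so f divides m. m > 0, so f ≤ m. l = p and p = m, thus l = m. Since l ≤ f, m ≤ f. f ≤ m, so f = m.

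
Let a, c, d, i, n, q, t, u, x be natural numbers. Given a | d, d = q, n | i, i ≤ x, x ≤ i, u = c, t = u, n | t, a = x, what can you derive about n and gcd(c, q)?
n | gcd(c, q)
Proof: t = u and u = c, so t = c. Since n | t, n | c. Since x ≤ i and i ≤ x, x = i. d = q and a | d, hence a | q. From a = x, x | q. Since x = i, i | q. Since n | i, n | q. n | c, so n | gcd(c, q).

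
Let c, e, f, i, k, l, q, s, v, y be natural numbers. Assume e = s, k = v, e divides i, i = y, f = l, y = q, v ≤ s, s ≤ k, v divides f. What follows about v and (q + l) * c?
v divides (q + l) * c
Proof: Since k = v and s ≤ k, s ≤ v. Since v ≤ s, s = v. From i = y and y = q, i = q. e divides i, so e divides q. Since e = s, s divides q. Since s = v, v divides q. f = l and v divides f, thus v divides l. v divides q, so v divides q + l. Then v divides (q + l) * c.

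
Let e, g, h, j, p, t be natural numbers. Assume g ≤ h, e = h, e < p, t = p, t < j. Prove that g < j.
Because e = h and e < p, h < p. t = p and t < j, so p < j. Since h < p, h < j. From g ≤ h, g < j.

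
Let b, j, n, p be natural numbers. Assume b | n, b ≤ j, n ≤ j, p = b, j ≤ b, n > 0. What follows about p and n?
p = n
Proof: b | n and n > 0, so b ≤ n. j ≤ b and b ≤ j, therefore j = b. From n ≤ j, n ≤ b. Since b ≤ n, b = n. From p = b, p = n.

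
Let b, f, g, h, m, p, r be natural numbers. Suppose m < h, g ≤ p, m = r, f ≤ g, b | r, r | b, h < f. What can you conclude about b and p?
b < p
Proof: Because r | b and b | r, r = b. Because m = r, m = b. m < h, so b < h. f ≤ g and g ≤ p, thus f ≤ p. h < f, so h < p. b < h, so b < p.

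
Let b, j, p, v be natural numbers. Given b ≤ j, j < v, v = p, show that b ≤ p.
b ≤ j and j < v, thus b < v. From v = p, b < p. Then b ≤ p.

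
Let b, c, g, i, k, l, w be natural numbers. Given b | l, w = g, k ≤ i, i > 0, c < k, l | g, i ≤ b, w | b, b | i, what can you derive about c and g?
c < g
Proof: From b | i and i > 0, b ≤ i. Since i ≤ b, i = b. b | l and l | g, so b | g. w = g and w | b, so g | b. b | g, so b = g. Since i = b, i = g. k ≤ i, so k ≤ g. c < k, so c < g.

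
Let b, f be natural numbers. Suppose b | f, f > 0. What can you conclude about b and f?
b ≤ f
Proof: b | f and f > 0. By divisors are at most what they divide, b ≤ f.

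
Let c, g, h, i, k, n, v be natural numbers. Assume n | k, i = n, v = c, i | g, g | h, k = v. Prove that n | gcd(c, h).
From k = v and v = c, k = c. Since n | k, n | c. Because i = n and i | g, n | g. g | h, so n | h. Because n | c, n | gcd(c, h).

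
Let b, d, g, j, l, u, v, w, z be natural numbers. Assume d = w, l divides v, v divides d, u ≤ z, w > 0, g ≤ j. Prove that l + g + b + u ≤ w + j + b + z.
d = w and v divides d, hence v divides w. l divides v, so l divides w. Since w > 0, l ≤ w. g ≤ j, therefore g + b ≤ j + b. u ≤ z, so g + b + u ≤ j + b + z. Since l ≤ w, l + g + b + u ≤ w + j + b + z.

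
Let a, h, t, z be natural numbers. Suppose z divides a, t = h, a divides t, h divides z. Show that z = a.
t = h and a divides t, thus a divides h. h divides z, so a divides z. Since z divides a, z = a.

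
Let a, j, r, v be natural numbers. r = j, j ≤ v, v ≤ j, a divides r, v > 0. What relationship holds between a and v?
a ≤ v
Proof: From j ≤ v and v ≤ j, j = v. Since r = j, r = v. Since a divides r, a divides v. v > 0, so a ≤ v.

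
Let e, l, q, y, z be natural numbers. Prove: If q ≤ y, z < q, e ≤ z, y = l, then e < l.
z < q and q ≤ y, so z < y. Since e ≤ z, e < y. Since y = l, e < l.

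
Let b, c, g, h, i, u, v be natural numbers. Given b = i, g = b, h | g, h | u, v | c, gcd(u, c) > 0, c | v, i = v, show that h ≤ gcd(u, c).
Because b = i and i = v, b = v. Since g = b, g = v. From v | c and c | v, v = c. Since g = v, g = c. Since h | g, h | c. h | u, so h | gcd(u, c). gcd(u, c) > 0, so h ≤ gcd(u, c).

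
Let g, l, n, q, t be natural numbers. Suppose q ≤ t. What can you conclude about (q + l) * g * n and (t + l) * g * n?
(q + l) * g * n ≤ (t + l) * g * n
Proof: q ≤ t, hence q + l ≤ t + l. Then (q + l) * g ≤ (t + l) * g. Then (q + l) * g * n ≤ (t + l) * g * n.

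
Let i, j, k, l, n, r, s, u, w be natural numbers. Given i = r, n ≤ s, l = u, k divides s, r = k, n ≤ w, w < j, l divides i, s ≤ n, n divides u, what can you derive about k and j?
k < j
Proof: i = r and r = k, hence i = k. Because l = u and l divides i, u divides i. i = k, so u divides k. n divides u, so n divides k. s ≤ n and n ≤ s, so s = n. k divides s, so k divides n. Because n divides k, n = k. n ≤ w and w < j, hence n < j. n = k, so k < j.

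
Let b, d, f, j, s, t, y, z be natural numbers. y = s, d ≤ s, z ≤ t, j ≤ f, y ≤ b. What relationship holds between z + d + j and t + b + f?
z + d + j ≤ t + b + f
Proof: y = s and y ≤ b, thus s ≤ b. Since d ≤ s, d ≤ b. z ≤ t, so z + d ≤ t + b. j ≤ f, so z + d + j ≤ t + b + f.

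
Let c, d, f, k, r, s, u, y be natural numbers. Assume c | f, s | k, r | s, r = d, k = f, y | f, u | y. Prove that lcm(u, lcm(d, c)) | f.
u | y and y | f, thus u | f. k = f and s | k, therefore s | f. Since r | s, r | f. r = d, so d | f. From c | f, lcm(d, c) | f. Since u | f, lcm(u, lcm(d, c)) | f.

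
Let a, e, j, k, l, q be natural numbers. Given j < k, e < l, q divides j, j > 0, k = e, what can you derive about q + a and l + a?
q + a < l + a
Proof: q divides j and j > 0, thus q ≤ j. k = e and j < k, therefore j < e. q ≤ j, so q < e. Since e < l, q < l. Then q + a < l + a.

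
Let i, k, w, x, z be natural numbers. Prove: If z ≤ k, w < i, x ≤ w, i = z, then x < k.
Since i = z and w < i, w < z. z ≤ k, so w < k. x ≤ w, so x < k.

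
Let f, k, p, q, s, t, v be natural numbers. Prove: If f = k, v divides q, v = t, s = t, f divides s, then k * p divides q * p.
Since s = t and f divides s, f divides t. Because f = k, k divides t. From v = t and v divides q, t divides q. k divides t, so k divides q. Then k * p divides q * p.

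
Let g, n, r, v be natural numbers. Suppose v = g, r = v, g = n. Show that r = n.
r = v and v = g, thus r = g. Since g = n, r = n.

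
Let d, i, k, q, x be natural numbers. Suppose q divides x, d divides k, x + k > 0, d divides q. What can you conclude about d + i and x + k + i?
d + i ≤ x + k + i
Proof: d divides q and q divides x, so d divides x. Since d divides k, d divides x + k. Since x + k > 0, d ≤ x + k. Then d + i ≤ x + k + i.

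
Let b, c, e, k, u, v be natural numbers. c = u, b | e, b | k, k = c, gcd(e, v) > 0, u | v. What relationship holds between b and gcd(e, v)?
b ≤ gcd(e, v)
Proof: From k = c and b | k, b | c. c = u, so b | u. Because u | v, b | v. b | e, so b | gcd(e, v). Since gcd(e, v) > 0, b ≤ gcd(e, v).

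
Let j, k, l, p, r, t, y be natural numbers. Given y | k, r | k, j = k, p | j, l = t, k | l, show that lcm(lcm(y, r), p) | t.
From y | k and r | k, lcm(y, r) | k. j = k and p | j, hence p | k. Because lcm(y, r) | k, lcm(lcm(y, r), p) | k. l = t and k | l, therefore k | t. lcm(lcm(y, r), p) | k, so lcm(lcm(y, r), p) | t.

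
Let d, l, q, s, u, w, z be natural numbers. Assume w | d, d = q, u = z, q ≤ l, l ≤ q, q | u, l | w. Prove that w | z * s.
l ≤ q and q ≤ l, thus l = q. Since l | w, q | w. d = q and w | d, so w | q. q | w, so q = w. From u = z and q | u, q | z. Since q = w, w | z. Then w | z * s.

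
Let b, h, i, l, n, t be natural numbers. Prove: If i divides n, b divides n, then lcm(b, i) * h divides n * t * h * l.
b divides n and i divides n, therefore lcm(b, i) divides n. Then lcm(b, i) divides n * t. Then lcm(b, i) * h divides n * t * h. Then lcm(b, i) * h divides n * t * h * l.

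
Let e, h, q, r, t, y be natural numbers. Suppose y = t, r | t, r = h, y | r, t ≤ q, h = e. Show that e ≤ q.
Since y = t and y | r, t | r. r | t, so t = r. r = h, so t = h. From h = e, t = e. t ≤ q, so e ≤ q.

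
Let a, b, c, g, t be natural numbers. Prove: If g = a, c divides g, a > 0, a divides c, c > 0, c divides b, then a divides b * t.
Because g = a and c divides g, c divides a. Since a > 0, c ≤ a. a divides c and c > 0, thus a ≤ c. Since c ≤ a, c = a. c divides b, so a divides b. Then a divides b * t.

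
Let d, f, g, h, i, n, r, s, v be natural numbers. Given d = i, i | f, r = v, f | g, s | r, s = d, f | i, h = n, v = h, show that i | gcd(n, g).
s = d and d = i, so s = i. r = v and v = h, so r = h. Since s | r, s | h. Since h = n, s | n. Because s = i, i | n. From f | i and i | f, f = i. Since f | g, i | g. i | n, so i | gcd(n, g).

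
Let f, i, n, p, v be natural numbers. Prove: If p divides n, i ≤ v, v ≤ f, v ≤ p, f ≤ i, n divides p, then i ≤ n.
v ≤ f and f ≤ i, thus v ≤ i. i ≤ v, so v = i. p divides n and n divides p, thus p = n. Since v ≤ p, v ≤ n. v = i, so i ≤ n.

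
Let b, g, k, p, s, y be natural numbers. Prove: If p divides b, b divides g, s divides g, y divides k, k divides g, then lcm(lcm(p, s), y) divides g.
p divides b and b divides g, hence p divides g. s divides g, so lcm(p, s) divides g. y divides k and k divides g, therefore y divides g. lcm(p, s) divides g, so lcm(lcm(p, s), y) divides g.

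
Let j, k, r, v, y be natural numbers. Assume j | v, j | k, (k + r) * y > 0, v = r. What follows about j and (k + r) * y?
j ≤ (k + r) * y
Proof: Since v = r and j | v, j | r. j | k, so j | k + r. Then j | (k + r) * y. (k + r) * y > 0, so j ≤ (k + r) * y.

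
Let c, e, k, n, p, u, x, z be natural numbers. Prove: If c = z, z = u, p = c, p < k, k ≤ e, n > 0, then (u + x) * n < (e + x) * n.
c = z and z = u, so c = u. p = c and p < k, therefore c < k. Because k ≤ e, c < e. Because c = u, u < e. Then u + x < e + x. Combined with n > 0, by multiplying by a positive, (u + x) * n < (e + x) * n.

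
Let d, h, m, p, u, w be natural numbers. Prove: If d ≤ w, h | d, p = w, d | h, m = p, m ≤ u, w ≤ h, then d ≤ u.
Since m = p and p = w, m = w. From h | d and d | h, h = d. w ≤ h, so w ≤ d. d ≤ w, so w = d. Since m = w, m = d. Since m ≤ u, d ≤ u.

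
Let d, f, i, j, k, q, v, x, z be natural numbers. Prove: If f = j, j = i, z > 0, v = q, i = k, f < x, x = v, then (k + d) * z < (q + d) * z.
From f = j and j = i, f = i. x = v and v = q, therefore x = q. Because f < x, f < q. Since f = i, i < q. i = k, so k < q. Then k + d < q + d. Since z > 0, (k + d) * z < (q + d) * z.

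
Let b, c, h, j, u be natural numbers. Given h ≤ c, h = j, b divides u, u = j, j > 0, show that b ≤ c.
u = j and b divides u, so b divides j. Since j > 0, b ≤ j. h = j and h ≤ c, so j ≤ c. Since b ≤ j, b ≤ c.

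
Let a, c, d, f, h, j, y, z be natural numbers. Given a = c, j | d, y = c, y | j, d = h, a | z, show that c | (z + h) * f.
Because a = c and a | z, c | z. Because y = c and y | j, c | j. d = h and j | d, therefore j | h. Since c | j, c | h. c | z, so c | z + h. Then c | (z + h) * f.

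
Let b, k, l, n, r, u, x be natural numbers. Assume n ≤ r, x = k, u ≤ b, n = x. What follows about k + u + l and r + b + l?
k + u + l ≤ r + b + l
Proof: n = x and n ≤ r, therefore x ≤ r. x = k, so k ≤ r. u ≤ b, so k + u ≤ r + b. Then k + u + l ≤ r + b + l.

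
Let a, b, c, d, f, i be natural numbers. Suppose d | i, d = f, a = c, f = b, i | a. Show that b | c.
Because d = f and d | i, f | i. Since a = c and i | a, i | c. f | i, so f | c. Since f = b, b | c.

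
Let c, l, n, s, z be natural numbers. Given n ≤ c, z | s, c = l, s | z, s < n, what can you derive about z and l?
z < l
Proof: s | z and z | s, hence s = z. s < n and n ≤ c, so s < c. c = l, so s < l. Since s = z, z < l.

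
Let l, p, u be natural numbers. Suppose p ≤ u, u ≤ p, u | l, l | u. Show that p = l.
p ≤ u and u ≤ p, so p = u. Since u | l and l | u, u = l. p = u, so p = l.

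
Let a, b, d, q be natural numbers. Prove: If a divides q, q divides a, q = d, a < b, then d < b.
a divides q and q divides a, hence a = q. q = d, so a = d. Because a < b, d < b.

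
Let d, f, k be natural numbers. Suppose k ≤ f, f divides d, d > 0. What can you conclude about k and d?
k ≤ d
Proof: From f divides d and d > 0, f ≤ d. Because k ≤ f, k ≤ d.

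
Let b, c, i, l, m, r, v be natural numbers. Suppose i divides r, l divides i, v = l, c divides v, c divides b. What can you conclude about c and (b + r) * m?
c divides (b + r) * m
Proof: v = l and c divides v, hence c divides l. l divides i, so c divides i. i divides r, so c divides r. Since c divides b, c divides b + r. Then c divides (b + r) * m.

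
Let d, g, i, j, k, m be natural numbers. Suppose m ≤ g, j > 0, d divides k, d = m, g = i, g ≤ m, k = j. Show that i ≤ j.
From m ≤ g and g ≤ m, m = g. d = m, so d = g. Because k = j and d divides k, d divides j. Since d = g, g divides j. Because j > 0, g ≤ j. Since g = i, i ≤ j.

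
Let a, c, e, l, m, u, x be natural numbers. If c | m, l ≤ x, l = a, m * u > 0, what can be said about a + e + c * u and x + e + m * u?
a + e + c * u ≤ x + e + m * u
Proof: l = a and l ≤ x, therefore a ≤ x. Then a + e ≤ x + e. c | m, so c * u | m * u. m * u > 0, so c * u ≤ m * u. Because a + e ≤ x + e, a + e + c * u ≤ x + e + m * u.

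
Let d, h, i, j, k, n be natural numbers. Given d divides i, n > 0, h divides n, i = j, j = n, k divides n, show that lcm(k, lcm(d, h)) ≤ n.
Because i = j and j = n, i = n. Since d divides i, d divides n. h divides n, so lcm(d, h) divides n. Since k divides n, lcm(k, lcm(d, h)) divides n. Since n > 0, lcm(k, lcm(d, h)) ≤ n.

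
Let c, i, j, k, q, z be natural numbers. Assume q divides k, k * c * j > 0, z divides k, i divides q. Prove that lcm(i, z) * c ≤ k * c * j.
Because i divides q and q divides k, i divides k. z divides k, so lcm(i, z) divides k. Then lcm(i, z) * c divides k * c. Then lcm(i, z) * c divides k * c * j. k * c * j > 0, so lcm(i, z) * c ≤ k * c * j.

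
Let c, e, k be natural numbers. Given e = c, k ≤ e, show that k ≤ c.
Since e = c and k ≤ e, by substitution, k ≤ c.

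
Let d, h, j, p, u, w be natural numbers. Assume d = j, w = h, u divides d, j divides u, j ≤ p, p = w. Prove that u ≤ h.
p = w and w = h, hence p = h. d = j and u divides d, hence u divides j. Since j divides u, j = u. j ≤ p, so u ≤ p. p = h, so u ≤ h.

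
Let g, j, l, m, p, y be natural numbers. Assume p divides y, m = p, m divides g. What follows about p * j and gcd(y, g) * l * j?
p * j divides gcd(y, g) * l * j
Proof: m = p and m divides g, therefore p divides g. Since p divides y, p divides gcd(y, g). Then p divides gcd(y, g) * l. Then p * j divides gcd(y, g) * l * j.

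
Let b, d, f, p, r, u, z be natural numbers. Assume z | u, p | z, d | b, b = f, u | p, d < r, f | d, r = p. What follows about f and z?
f < z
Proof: b = f and d | b, hence d | f. Since f | d, d = f. z | u and u | p, hence z | p. p | z, so p = z. Since r = p, r = z. d < r, so d < z. d = f, so f < z.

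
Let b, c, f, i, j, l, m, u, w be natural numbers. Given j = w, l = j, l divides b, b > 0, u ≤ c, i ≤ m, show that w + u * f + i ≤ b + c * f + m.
l = j and l divides b, therefore j divides b. Since j = w, w divides b. Since b > 0, w ≤ b. Since u ≤ c, by multiplying by a non-negative, u * f ≤ c * f. i ≤ m, so u * f + i ≤ c * f + m. w ≤ b, so w + u * f + i ≤ b + c * f + m.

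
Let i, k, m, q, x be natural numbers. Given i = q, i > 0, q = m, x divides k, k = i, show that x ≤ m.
Since i = q and q = m, i = m. k = i and x divides k, hence x divides i. i > 0, so x ≤ i. Because i = m, x ≤ m.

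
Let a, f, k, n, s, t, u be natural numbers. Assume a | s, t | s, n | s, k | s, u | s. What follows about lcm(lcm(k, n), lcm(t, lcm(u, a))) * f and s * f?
lcm(lcm(k, n), lcm(t, lcm(u, a))) * f | s * f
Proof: k | s and n | s, therefore lcm(k, n) | s. From u | s and a | s, lcm(u, a) | s. t | s, so lcm(t, lcm(u, a)) | s. lcm(k, n) | s, so lcm(lcm(k, n), lcm(t, lcm(u, a))) | s. Then lcm(lcm(k, n), lcm(t, lcm(u, a))) * f | s * f.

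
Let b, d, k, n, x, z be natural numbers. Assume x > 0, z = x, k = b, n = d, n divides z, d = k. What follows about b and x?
b ≤ x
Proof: n = d and d = k, thus n = k. Since k = b, n = b. From z = x and n divides z, n divides x. x > 0, so n ≤ x. Since n = b, b ≤ x.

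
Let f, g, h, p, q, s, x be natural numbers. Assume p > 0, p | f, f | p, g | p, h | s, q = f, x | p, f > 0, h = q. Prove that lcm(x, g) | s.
p | f and f > 0, hence p ≤ f. Since f | p and p > 0, f ≤ p. Because p ≤ f, p = f. x | p and g | p, thus lcm(x, g) | p. Since p = f, lcm(x, g) | f. Since h = q and q = f, h = f. h | s, so f | s. lcm(x, g) | f, so lcm(x, g) | s.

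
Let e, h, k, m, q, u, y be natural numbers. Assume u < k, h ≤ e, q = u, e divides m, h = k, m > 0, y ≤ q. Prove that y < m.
q = u and y ≤ q, so y ≤ u. Since u < k, y < k. h = k and h ≤ e, thus k ≤ e. e divides m and m > 0, so e ≤ m. k ≤ e, so k ≤ m. y < k, so y < m.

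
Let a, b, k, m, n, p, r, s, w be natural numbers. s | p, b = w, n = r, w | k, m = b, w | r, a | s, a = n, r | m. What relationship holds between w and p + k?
w | p + k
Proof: m = b and r | m, therefore r | b. From b = w, r | w. w | r, so r = w. a = n and n = r, so a = r. a | s, so r | s. r = w, so w | s. s | p, so w | p. w | k, so w | p + k.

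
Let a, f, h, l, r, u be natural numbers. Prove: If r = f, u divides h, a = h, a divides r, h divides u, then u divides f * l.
From h divides u and u divides h, h = u. From a = h and a divides r, h divides r. r = f, so h divides f. Since h = u, u divides f. Then u divides f * l.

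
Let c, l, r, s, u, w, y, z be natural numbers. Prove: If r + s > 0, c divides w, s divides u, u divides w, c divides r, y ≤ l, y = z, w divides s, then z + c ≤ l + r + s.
y = z and y ≤ l, thus z ≤ l. Because s divides u and u divides w, s divides w. w divides s, so w = s. c divides w, so c divides s. c divides r, so c divides r + s. r + s > 0, so c ≤ r + s. z ≤ l, so z + c ≤ l + r + s.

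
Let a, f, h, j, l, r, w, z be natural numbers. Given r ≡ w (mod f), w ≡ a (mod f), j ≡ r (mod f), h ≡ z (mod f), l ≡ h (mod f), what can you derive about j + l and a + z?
j + l ≡ a + z (mod f)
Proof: j ≡ r (mod f) and r ≡ w (mod f), thus j ≡ w (mod f). Since w ≡ a (mod f), j ≡ a (mod f). From l ≡ h (mod f) and h ≡ z (mod f), l ≡ z (mod f). Because j ≡ a (mod f), by adding congruences, j + l ≡ a + z (mod f).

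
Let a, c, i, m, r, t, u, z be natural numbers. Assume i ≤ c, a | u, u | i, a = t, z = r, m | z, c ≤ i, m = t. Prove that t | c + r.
Because i ≤ c and c ≤ i, i = c. a | u and u | i, therefore a | i. i = c, so a | c. Because a = t, t | c. z = r and m | z, thus m | r. Since m = t, t | r. Since t | c, t | c + r.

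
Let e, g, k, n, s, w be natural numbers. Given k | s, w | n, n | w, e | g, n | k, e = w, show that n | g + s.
w | n and n | w, thus w = n. e = w, so e = n. From e | g, n | g. n | k and k | s, so n | s. Since n | g, n | g + s.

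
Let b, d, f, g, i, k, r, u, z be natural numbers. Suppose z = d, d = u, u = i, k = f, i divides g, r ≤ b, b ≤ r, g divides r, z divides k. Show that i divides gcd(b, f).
r ≤ b and b ≤ r, thus r = b. From g divides r, g divides b. i divides g, so i divides b. d = u and u = i, thus d = i. Since k = f and z divides k, z divides f. Since z = d, d divides f. d = i, so i divides f. i divides b, so i divides gcd(b, f).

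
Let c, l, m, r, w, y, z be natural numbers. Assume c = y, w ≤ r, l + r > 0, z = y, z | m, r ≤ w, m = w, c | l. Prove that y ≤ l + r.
Because c = y and c | l, y | l. Because w ≤ r and r ≤ w, w = r. z = y and z | m, hence y | m. m = w, so y | w. Since w = r, y | r. Since y | l, y | l + r. Because l + r > 0, y ≤ l + r.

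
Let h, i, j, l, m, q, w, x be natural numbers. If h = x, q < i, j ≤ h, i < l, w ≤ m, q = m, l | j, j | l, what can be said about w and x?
w < x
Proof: Since l | j and j | l, l = j. From q = m and q < i, m < i. i < l, so m < l. l = j, so m < j. h = x and j ≤ h, therefore j ≤ x. Since m < j, m < x. Since w ≤ m, w < x.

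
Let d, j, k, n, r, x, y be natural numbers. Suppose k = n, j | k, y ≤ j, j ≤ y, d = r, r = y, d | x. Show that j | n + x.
k = n and j | k, therefore j | n. From y ≤ j and j ≤ y, y = j. From d = r and r = y, d = y. d | x, so y | x. From y = j, j | x. Since j | n, j | n + x.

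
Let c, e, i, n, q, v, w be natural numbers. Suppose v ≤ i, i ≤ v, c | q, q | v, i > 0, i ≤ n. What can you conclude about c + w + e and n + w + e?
c + w + e ≤ n + w + e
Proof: v ≤ i and i ≤ v, therefore v = i. Since c | q and q | v, c | v. From v = i, c | i. i > 0, so c ≤ i. Since i ≤ n, c ≤ n. Then c + w ≤ n + w. Then c + w + e ≤ n + w + e.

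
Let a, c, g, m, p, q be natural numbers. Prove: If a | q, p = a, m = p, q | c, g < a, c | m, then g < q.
Because m = p and c | m, c | p. p = a, so c | a. q | c, so q | a. Because a | q, a = q. Since g < a, g < q.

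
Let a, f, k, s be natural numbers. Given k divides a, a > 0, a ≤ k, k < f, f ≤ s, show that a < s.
Since k divides a and a > 0, k ≤ a. a ≤ k, so k = a. k < f and f ≤ s, so k < s. k = a, so a < s.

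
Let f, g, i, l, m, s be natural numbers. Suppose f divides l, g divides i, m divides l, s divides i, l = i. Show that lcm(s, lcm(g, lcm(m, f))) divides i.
From m divides l and f divides l, lcm(m, f) divides l. l = i, so lcm(m, f) divides i. g divides i, so lcm(g, lcm(m, f)) divides i. Since s divides i, lcm(s, lcm(g, lcm(m, f))) divides i.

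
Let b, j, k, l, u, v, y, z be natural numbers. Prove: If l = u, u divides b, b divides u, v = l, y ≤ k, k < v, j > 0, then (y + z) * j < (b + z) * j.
u divides b and b divides u, thus u = b. Since l = u, l = b. y ≤ k and k < v, hence y < v. Since v = l, y < l. l = b, so y < b. Then y + z < b + z. Combined with j > 0, by multiplying by a positive, (y + z) * j < (b + z) * j.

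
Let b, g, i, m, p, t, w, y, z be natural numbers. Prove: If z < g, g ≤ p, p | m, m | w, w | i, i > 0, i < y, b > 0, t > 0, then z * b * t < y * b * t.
Since m | w and w | i, m | i. Since p | m, p | i. i > 0, so p ≤ i. g ≤ p, so g ≤ i. i < y, so g < y. z < g, so z < y. Because b > 0, z * b < y * b. t > 0, so z * b * t < y * b * t.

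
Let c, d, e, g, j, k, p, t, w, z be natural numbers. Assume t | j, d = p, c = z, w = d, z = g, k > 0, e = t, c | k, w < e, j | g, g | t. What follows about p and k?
p < k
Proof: w = d and d = p, hence w = p. e = t and w < e, so w < t. Since w = p, p < t. t | j and j | g, hence t | g. g | t, so g = t. c = z and z = g, so c = g. c | k, so g | k. Since g = t, t | k. From k > 0, t ≤ k. p < t, so p < k.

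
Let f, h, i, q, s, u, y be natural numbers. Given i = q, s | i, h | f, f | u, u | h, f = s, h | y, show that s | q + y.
From i = q and s | i, s | q. f | u and u | h, so f | h. Since h | f, h = f. f = s, so h = s. Since h | y, s | y. Since s | q, s | q + y.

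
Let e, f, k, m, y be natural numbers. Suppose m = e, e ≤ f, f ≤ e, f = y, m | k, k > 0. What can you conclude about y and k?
y ≤ k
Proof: e ≤ f and f ≤ e, so e = f. Since m = e, m = f. Since f = y, m = y. m | k and k > 0, therefore m ≤ k. m = y, so y ≤ k.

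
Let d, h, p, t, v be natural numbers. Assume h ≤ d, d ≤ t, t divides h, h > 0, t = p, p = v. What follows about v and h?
v = h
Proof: h ≤ d and d ≤ t, thus h ≤ t. Since t divides h and h > 0, t ≤ h. h ≤ t, so h = t. Since t = p, h = p. Since p = v, h = v. Then v = h.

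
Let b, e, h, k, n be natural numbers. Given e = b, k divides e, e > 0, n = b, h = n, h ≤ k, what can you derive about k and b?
k = b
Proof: Since k divides e and e > 0, k ≤ e. e = b, so k ≤ b. h = n and h ≤ k, therefore n ≤ k. Since n = b, b ≤ k. Since k ≤ b, k = b.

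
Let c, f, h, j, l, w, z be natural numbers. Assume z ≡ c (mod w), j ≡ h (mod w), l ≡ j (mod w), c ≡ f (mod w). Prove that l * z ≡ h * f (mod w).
l ≡ j (mod w) and j ≡ h (mod w), therefore l ≡ h (mod w). z ≡ c (mod w) and c ≡ f (mod w), hence z ≡ f (mod w). Since l ≡ h (mod w), l * z ≡ h * f (mod w).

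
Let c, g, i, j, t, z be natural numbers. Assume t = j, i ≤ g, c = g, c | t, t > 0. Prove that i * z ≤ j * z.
Since c = g and c | t, g | t. Since t > 0, g ≤ t. i ≤ g, so i ≤ t. Since t = j, i ≤ j. Then i * z ≤ j * z.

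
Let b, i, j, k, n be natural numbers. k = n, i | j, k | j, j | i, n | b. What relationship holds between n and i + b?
n | i + b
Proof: j | i and i | j, thus j = i. k = n and k | j, so n | j. Since j = i, n | i. Since n | b, n | i + b.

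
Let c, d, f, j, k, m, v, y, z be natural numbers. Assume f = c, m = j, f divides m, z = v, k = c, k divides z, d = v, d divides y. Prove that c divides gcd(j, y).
m = j and f divides m, thus f divides j. Since f = c, c divides j. k = c and k divides z, thus c divides z. z = v, so c divides v. Since d = v and d divides y, v divides y. c divides v, so c divides y. c divides j, so c divides gcd(j, y).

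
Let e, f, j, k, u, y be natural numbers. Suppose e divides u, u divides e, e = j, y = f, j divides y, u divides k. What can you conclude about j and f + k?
j divides f + k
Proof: y = f and j divides y, therefore j divides f. u divides e and e divides u, so u = e. e = j, so u = j. u divides k, so j divides k. j divides f, so j divides f + k.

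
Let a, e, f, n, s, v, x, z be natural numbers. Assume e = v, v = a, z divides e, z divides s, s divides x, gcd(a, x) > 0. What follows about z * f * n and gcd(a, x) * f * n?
z * f * n ≤ gcd(a, x) * f * n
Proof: e = v and v = a, thus e = a. z divides e, so z divides a. From z divides s and s divides x, z divides x. Since z divides a, z divides gcd(a, x). gcd(a, x) > 0, so z ≤ gcd(a, x). By multiplying by a non-negative, z * f ≤ gcd(a, x) * f. By multiplying by a non-negative, z * f * n ≤ gcd(a, x) * f * n.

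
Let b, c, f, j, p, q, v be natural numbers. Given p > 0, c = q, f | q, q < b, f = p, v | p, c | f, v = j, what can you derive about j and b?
j < b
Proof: v = j and v | p, therefore j | p. From p > 0, j ≤ p. c = q and c | f, thus q | f. Because f | q, q = f. Since f = p, q = p. Since q < b, p < b. j ≤ p, so j < b.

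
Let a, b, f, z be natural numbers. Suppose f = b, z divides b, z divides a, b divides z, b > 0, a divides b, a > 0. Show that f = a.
z divides b and b divides z, therefore z = b. z divides a, so b divides a. a > 0, so b ≤ a. From a divides b and b > 0, a ≤ b. b ≤ a, so b = a. f = b, so f = a.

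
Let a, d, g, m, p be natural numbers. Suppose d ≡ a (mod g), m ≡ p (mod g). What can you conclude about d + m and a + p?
d + m ≡ a + p (mod g)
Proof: Since d ≡ a (mod g) and m ≡ p (mod g), by adding congruences, d + m ≡ a + p (mod g).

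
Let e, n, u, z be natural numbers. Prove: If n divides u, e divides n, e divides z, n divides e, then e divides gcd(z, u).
Because n divides e and e divides n, n = e. Since n divides u, e divides u. Since e divides z, e divides gcd(z, u).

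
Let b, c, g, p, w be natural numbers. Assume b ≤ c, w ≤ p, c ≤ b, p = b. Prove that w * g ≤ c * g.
b ≤ c and c ≤ b, so b = c. Since p = b and w ≤ p, w ≤ b. Since b = c, w ≤ c. Then w * g ≤ c * g.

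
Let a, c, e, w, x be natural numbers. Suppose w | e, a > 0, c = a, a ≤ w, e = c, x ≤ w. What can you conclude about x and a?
x ≤ a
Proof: e = c and w | e, hence w | c. c = a, so w | a. Because a > 0, w ≤ a. a ≤ w, so w = a. x ≤ w, so x ≤ a.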